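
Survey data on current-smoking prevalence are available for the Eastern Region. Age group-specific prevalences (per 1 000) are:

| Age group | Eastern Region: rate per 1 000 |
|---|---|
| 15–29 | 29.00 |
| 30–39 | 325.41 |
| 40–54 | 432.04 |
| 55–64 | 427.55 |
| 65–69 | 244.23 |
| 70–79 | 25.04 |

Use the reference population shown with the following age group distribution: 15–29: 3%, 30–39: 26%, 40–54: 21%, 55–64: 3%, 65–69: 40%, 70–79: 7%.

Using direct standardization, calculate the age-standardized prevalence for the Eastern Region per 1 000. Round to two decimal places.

Standard weights: 0.03, 0.26, 0.21, 0.03, 0.40, 0.07.
Standardized rate: 0.0300×29.00 + 0.2600×325.41 + 0.2100×432.04 + 0.0300×427.55 + 0.4000×244.23 + 0.0700×25.04 = 288.4763 per 1 000.

288.48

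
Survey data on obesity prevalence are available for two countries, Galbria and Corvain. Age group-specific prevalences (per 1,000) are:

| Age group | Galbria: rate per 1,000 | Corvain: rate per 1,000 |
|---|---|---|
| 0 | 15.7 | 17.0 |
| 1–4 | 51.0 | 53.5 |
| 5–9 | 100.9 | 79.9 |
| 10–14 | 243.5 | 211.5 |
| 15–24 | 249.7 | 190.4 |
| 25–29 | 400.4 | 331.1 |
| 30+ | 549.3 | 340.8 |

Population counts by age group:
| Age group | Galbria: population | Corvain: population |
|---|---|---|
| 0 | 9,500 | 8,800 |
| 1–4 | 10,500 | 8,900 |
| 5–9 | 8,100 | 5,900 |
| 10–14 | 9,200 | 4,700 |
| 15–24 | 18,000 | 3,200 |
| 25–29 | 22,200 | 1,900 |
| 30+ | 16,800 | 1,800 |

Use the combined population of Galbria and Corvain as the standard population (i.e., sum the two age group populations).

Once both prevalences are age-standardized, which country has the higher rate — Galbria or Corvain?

Combined standard total = 129,500; weights = 0.1413, 0.1498, 0.1081, 0.1073, 0.1637, 0.1861, 0.1436.
Galbria: 0.1413×15.7 + 0.1498×51.0 + 0.1081×100.9 + 0.1073×243.5 + 0.1637×249.7 + 0.1861×400.4 + 0.1436×549.3 = 241.1909 per 1,000.
Corvain: 0.1413×17.0 + 0.1498×53.5 + 0.1081×79.9 + 0.1073×211.5 + 0.1637×190.4 + 0.1861×331.1 + 0.1436×340.8 = 183.4928 per 1,000.

Galbria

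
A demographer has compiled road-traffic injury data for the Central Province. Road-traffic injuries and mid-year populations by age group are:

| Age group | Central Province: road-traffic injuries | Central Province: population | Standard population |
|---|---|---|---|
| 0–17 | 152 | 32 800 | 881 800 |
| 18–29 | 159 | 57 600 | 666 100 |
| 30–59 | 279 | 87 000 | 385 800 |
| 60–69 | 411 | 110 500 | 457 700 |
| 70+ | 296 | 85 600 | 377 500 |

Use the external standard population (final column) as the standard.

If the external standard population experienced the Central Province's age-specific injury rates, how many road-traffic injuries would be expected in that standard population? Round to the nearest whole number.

Age-specific rates per 100 000 for the Central Province: 463.41, 276.04, 320.69, 371.95, 345.79.
Expected road-traffic injuries = Σ (standard pop × age-specific rate ÷ 100 000)
= 881 800×463.41/100 000 + 666 100×276.04/100 000 + 385 800×320.69/100 000 + 457 700×371.95/100 000 + 377 500×345.79/100 000
= 4086.39 + 1838.71 + 1237.22 + 1702.40 + 1305.37 = 10170.09.

10170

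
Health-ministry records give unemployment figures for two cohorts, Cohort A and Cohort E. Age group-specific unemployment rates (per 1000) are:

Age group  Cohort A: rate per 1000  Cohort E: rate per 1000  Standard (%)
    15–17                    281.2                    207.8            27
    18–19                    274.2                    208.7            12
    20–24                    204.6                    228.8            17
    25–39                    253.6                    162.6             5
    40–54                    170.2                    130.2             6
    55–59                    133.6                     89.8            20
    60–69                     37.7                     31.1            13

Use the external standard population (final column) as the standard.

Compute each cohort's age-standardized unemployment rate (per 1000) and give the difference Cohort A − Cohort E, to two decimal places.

Standard weights: 0.27, 0.12, 0.17, 0.05, 0.06, 0.20, 0.13.
Cohort A: 0.2700×281.2 + 0.1200×274.2 + 0.1700×204.6 + 0.0500×253.6 + 0.0600×170.2 + 0.2000×133.6 + 0.1300×37.7 = 198.1230 per 1000.
Cohort E: 0.2700×207.8 + 0.1200×208.7 + 0.1700×228.8 + 0.0500×162.6 + 0.0600×130.2 + 0.2000×89.8 + 0.1300×31.1 = 157.9910 per 1000.
Difference = 198.1230 − 157.9910 = 40.1320.

40.13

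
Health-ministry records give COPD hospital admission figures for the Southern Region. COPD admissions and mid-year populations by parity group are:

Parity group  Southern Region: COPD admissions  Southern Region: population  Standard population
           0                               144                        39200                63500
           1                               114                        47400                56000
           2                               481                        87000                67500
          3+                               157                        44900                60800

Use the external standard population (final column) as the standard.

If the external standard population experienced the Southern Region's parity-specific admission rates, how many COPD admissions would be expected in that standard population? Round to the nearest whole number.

954

Parity-specific rates per 10000 for the Southern Region: 36.73, 24.05, 55.29, 34.97.
Expected COPD admissions = Σ (standard pop × parity-specific rate ÷ 10000)
= 63500×36.73/10000 + 56000×24.05/10000 + 67500×55.29/10000 + 60800×34.97/10000
= 233.27 + 134.68 + 373.19 + 212.60 = 953.74.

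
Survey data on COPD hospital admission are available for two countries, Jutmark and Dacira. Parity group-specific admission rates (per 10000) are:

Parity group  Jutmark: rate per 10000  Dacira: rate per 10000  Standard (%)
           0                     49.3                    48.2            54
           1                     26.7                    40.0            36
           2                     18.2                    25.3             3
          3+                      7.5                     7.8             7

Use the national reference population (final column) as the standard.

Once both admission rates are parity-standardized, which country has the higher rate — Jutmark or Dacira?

Dacira

Standard weights: 0.54, 0.36, 0.03, 0.07.
Jutmark: 0.5400×49.3 + 0.3600×26.7 + 0.0300×18.2 + 0.0700×7.5 = 37.3050 per 10000.
Dacira: 0.5400×48.2 + 0.3600×40.0 + 0.0300×25.3 + 0.0700×7.8 = 41.7330 per 10000.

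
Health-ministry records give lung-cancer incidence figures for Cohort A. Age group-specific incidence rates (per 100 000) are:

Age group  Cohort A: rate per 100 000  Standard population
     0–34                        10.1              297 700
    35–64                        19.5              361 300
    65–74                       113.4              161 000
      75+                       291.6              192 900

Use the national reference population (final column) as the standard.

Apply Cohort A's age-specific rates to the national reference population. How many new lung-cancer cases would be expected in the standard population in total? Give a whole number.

Expected new lung-cancer cases = Σ (standard pop × age-specific rate ÷ 100 000)
= 297 700×10.1/100 000 + 361 300×19.5/100 000 + 161 000×113.4/100 000 + 192 900×291.6/100 000
= 30.07 + 70.45 + 182.57 + 562.50 = 845.59.

846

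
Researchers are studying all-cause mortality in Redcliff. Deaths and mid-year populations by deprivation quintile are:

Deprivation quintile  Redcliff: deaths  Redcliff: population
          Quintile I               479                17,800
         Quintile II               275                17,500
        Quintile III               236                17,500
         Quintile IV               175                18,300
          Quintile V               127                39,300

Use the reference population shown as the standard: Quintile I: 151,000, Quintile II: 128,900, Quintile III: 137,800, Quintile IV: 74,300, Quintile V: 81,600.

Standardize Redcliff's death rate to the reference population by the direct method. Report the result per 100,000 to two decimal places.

1555.36

Deprivation-specific rates per 100,000 for Redcliff: 2691.01, 1571.43, 1348.57, 956.28, 323.16.
Standard total = 573,600; weights = 0.2632, 0.2247, 0.2402, 0.1295, 0.1423.
Standardized rate: 0.2632×2691.01 + 0.2247×1571.43 + 0.2402×1348.57 + 0.1295×956.28 + 0.1423×323.16 = 1555.3598 per 100,000.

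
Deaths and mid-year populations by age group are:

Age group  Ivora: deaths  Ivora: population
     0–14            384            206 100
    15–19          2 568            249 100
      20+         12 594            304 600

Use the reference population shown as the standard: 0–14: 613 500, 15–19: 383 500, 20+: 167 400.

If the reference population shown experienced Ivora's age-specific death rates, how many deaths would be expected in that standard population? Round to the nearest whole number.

12018

Age-specific rates per 1 000 for Ivora: 1.863, 10.309, 41.346.
Expected deaths = Σ (standard pop × age-specific rate ÷ 1 000)
= 613 500×1.863/1 000 + 383 500×10.309/1 000 + 167 400×41.346/1 000
= 1143.06 + 3953.54 + 6921.33 = 12017.93.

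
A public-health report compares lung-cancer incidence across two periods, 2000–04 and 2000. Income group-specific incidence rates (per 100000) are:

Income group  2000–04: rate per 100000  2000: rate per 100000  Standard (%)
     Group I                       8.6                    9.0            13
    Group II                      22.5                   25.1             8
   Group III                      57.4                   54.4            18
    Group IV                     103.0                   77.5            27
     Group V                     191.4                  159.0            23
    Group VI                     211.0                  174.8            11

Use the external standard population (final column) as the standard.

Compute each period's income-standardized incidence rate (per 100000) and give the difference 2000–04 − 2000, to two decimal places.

18.60

Standard weights: 0.13, 0.08, 0.18, 0.27, 0.23, 0.11.
2000–04: 0.1300×8.6 + 0.0800×22.5 + 0.1800×57.4 + 0.2700×103.0 + 0.2300×191.4 + 0.1100×211.0 = 108.2920 per 100000.
2000: 0.1300×9.0 + 0.0800×25.1 + 0.1800×54.4 + 0.2700×77.5 + 0.2300×159.0 + 0.1100×174.8 = 89.6930 per 100000.
Difference = 108.2920 − 89.6930 = 18.5990.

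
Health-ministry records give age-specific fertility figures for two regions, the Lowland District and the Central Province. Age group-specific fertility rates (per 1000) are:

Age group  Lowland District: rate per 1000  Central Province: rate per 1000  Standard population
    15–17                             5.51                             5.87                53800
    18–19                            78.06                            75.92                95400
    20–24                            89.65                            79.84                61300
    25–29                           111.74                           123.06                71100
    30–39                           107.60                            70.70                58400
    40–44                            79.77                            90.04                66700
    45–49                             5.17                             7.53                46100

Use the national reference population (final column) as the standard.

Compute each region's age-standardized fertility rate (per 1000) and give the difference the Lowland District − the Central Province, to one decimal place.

Standard total = 452800; weights = 0.1188, 0.2107, 0.1354, 0.1570, 0.1290, 0.1473, 0.1018.
The Lowland District: 0.1188×5.51 + 0.2107×78.06 + 0.1354×89.65 + 0.1570×111.74 + 0.1290×107.60 + 0.1473×79.77 + 0.1018×5.17 = 72.9383 per 1000.
The Central Province: 0.1188×5.87 + 0.2107×75.92 + 0.1354×79.84 + 0.1570×123.06 + 0.1290×70.70 + 0.1473×90.04 + 0.1018×7.53 = 69.9735 per 1000.
Difference = 72.9383 − 69.9735 = 2.9648.

3.0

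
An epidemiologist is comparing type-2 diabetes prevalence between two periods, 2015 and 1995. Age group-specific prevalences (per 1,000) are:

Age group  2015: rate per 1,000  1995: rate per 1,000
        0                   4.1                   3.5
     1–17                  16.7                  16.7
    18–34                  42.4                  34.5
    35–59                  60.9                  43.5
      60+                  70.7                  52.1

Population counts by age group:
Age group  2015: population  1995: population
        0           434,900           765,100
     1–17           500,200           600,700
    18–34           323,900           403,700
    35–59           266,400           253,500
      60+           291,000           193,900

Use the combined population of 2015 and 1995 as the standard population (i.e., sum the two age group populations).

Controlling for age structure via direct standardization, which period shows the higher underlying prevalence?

2015

Combined standard total = 4,033,300; weights = 0.2975, 0.2730, 0.1804, 0.1289, 0.1202.
2015: 0.2975×4.1 + 0.2730×16.7 + 0.1804×42.4 + 0.1289×60.9 + 0.1202×70.7 = 29.7770 per 1,000.
1995: 0.2975×3.5 + 0.2730×16.7 + 0.1804×34.5 + 0.1289×43.5 + 0.1202×52.1 = 23.6943 per 1,000.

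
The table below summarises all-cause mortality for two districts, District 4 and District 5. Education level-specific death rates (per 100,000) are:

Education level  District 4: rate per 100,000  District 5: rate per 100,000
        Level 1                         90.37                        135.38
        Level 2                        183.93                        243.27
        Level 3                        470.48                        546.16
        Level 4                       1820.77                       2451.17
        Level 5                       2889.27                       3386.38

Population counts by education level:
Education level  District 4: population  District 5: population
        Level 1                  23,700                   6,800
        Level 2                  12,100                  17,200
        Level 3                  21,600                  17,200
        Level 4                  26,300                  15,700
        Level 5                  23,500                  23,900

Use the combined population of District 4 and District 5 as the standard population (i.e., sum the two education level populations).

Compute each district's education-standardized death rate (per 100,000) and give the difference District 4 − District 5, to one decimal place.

-298.3

Combined standard total = 188,000; weights = 0.1622, 0.1559, 0.2064, 0.2234, 0.2521.
District 4: 0.1622×90.37 + 0.1559×183.93 + 0.2064×470.48 + 0.2234×1820.77 + 0.2521×2889.27 = 1275.6585 per 100,000.
District 5: 0.1622×135.38 + 0.1559×243.27 + 0.2064×546.16 + 0.2234×2451.17 + 0.2521×3386.38 = 1573.9971 per 100,000.
Difference = 1275.6585 − 1573.9971 = -298.3386.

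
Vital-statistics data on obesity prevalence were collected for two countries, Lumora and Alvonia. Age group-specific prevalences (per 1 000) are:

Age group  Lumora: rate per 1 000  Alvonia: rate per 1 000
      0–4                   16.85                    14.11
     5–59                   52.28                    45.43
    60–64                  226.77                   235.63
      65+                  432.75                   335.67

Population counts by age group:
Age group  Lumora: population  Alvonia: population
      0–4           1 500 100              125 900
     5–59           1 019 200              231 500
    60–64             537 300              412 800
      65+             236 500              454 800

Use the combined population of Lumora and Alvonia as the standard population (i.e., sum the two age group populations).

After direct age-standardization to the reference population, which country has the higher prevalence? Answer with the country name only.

Combined standard total = 4 518 100; weights = 0.3599, 0.2768, 0.2103, 0.1530.
Lumora: 0.3599×16.85 + 0.2768×52.28 + 0.2103×226.77 + 0.1530×432.75 = 134.4368 per 1 000.
Alvonia: 0.3599×14.11 + 0.2768×45.43 + 0.2103×235.63 + 0.1530×335.67 = 118.5638 per 1 000.
The crude rates (91.93 vs 214.06) would put Alvonia higher, but that reflects its age composition; once standardized to a common age structure, Lumora has the higher underlying rate.

Lumora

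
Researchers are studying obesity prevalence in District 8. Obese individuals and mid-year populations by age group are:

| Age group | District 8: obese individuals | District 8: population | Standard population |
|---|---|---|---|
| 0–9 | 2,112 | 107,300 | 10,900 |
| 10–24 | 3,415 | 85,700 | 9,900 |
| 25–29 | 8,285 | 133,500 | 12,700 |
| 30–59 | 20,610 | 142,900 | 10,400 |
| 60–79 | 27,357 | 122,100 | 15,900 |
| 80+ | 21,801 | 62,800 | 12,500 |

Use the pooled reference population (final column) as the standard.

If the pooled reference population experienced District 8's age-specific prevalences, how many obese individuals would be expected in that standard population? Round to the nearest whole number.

10799

Age-specific rates per 1,000 for District 8: 19.683, 39.848, 62.060, 144.227, 224.054, 347.150.
Expected obese individuals = Σ (standard pop × age-specific rate ÷ 1,000)
= 10,900×19.683/1,000 + 9,900×39.848/1,000 + 12,700×62.060/1,000 + 10,400×144.227/1,000 + 15,900×224.054/1,000 + 12,500×347.150/1,000
= 214.55 + 394.50 + 788.16 + 1499.96 + 3562.46 + 4339.37 = 10798.99.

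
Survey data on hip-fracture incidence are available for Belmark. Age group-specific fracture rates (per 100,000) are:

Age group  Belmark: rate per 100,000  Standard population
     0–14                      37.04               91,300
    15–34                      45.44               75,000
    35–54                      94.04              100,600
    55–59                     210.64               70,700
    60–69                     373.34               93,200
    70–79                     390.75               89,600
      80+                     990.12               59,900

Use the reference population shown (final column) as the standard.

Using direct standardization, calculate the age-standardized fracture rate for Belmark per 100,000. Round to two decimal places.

276.16

Standard total = 580,300; weights = 0.1573, 0.1292, 0.1734, 0.1218, 0.1606, 0.1544, 0.1032.
Standardized rate: 0.1573×37.04 + 0.1292×45.44 + 0.1734×94.04 + 0.1218×210.64 + 0.1606×373.34 + 0.1544×390.75 + 0.1032×990.12 = 276.1625 per 100,000.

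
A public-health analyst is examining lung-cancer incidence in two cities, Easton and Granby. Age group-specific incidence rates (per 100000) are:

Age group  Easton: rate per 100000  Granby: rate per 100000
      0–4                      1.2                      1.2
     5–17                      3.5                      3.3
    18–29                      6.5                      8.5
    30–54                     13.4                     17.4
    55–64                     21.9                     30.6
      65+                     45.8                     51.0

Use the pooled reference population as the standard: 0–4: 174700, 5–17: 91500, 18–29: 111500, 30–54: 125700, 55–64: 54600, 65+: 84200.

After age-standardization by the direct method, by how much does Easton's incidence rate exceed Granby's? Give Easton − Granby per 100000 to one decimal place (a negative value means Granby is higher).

-2.5

Standard total = 642200; weights = 0.2720, 0.1425, 0.1736, 0.1957, 0.0850, 0.1311.
Easton: 0.2720×1.2 + 0.1425×3.5 + 0.1736×6.5 + 0.1957×13.4 + 0.0850×21.9 + 0.1311×45.8 = 12.4434 per 100000.
Granby: 0.2720×1.2 + 0.1425×3.3 + 0.1736×8.5 + 0.1957×17.4 + 0.0850×30.6 + 0.1311×51.0 = 14.9665 per 100000.
Difference = 12.4434 − 14.9665 = -2.5231.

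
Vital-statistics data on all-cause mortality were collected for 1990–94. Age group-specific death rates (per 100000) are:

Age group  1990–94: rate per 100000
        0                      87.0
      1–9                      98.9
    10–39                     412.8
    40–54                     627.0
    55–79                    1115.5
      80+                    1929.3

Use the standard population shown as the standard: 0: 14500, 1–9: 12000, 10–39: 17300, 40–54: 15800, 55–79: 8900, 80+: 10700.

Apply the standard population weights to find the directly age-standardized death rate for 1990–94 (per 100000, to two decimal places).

632.17

Standard total = 79200; weights = 0.1831, 0.1515, 0.2184, 0.1995, 0.1124, 0.1351.
Standardized rate: 0.1831×87.0 + 0.1515×98.9 + 0.2184×412.8 + 0.1995×627.0 + 0.1124×1115.5 + 0.1351×1929.3 = 632.1692 per 100000.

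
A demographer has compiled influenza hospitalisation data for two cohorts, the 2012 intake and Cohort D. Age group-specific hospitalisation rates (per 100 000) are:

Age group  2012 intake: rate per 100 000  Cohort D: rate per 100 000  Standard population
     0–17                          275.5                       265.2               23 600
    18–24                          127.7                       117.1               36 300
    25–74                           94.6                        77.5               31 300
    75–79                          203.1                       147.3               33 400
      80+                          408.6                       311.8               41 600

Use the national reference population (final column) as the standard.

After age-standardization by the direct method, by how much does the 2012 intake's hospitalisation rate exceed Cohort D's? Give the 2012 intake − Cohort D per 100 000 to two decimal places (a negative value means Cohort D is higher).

Standard total = 166 200; weights = 0.1420, 0.2184, 0.1883, 0.2010, 0.2503.
The 2012 intake: 0.1420×275.5 + 0.2184×127.7 + 0.1883×94.6 + 0.2010×203.1 + 0.2503×408.6 = 227.9157 per 100 000.
Cohort D: 0.1420×265.2 + 0.2184×117.1 + 0.1883×77.5 + 0.2010×147.3 + 0.2503×311.8 = 185.4747 per 100 000.
Difference = 227.9157 − 185.4747 = 42.4410.

42.44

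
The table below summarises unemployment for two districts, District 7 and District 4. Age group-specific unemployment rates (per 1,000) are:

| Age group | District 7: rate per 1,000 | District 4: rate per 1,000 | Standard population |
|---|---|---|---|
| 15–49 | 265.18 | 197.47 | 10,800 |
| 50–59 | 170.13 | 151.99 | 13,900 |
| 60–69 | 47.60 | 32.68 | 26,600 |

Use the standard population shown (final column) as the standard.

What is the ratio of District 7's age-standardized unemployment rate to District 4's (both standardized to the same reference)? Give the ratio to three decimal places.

1.270

Standard total = 51,300; weights = 0.2105, 0.2710, 0.5185.
District 7: 0.2105×265.18 + 0.2710×170.13 + 0.5185×47.60 = 126.6065 per 1,000.
District 4: 0.2105×197.47 + 0.2710×151.99 + 0.5185×32.68 = 99.7003 per 1,000.
Ratio = 126.6065 ÷ 99.7003 = 1.26987.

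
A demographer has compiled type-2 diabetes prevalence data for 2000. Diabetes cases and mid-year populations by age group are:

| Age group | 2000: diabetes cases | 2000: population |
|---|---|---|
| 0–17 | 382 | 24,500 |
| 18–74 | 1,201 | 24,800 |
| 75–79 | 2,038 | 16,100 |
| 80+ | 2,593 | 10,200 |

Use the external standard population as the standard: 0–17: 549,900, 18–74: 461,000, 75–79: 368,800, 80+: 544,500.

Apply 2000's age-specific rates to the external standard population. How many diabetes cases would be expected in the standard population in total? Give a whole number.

Age-specific rates per 1,000 for 2000: 15.592, 48.427, 126.584, 254.216.
Expected diabetes cases = Σ (standard pop × age-specific rate ÷ 1,000)
= 549,900×15.592/1,000 + 461,000×48.427/1,000 + 368,800×126.584/1,000 + 544,500×254.216/1,000
= 8573.95 + 22325.04 + 46684.12 + 138420.44 = 216003.56.

216004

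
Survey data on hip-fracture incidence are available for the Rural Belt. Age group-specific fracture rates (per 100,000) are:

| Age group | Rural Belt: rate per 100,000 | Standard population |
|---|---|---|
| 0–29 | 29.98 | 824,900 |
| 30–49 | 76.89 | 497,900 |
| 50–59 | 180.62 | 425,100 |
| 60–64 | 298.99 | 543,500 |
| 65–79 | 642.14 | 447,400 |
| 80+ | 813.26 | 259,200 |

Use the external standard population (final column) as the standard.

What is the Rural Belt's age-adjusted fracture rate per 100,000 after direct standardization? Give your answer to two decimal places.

266.97

Standard total = 2,998,000; weights = 0.2752, 0.1661, 0.1418, 0.1813, 0.1492, 0.0865.
Standardized rate: 0.2752×29.98 + 0.1661×76.89 + 0.1418×180.62 + 0.1813×298.99 + 0.1492×642.14 + 0.0865×813.26 = 266.9737 per 100,000.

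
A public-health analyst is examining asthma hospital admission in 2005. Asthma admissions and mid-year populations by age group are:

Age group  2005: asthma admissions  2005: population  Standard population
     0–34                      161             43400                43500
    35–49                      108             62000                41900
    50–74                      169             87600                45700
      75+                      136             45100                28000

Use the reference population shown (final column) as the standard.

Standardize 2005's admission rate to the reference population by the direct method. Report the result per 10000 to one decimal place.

25.6

Age-specific rates per 10000 for 2005: 37.10, 17.42, 19.29, 30.16.
Standard total = 159100; weights = 0.2734, 0.2634, 0.2872, 0.1760.
Standardized rate: 0.2734×37.10 + 0.2634×17.42 + 0.2872×19.29 + 0.1760×30.16 = 25.5788 per 10000.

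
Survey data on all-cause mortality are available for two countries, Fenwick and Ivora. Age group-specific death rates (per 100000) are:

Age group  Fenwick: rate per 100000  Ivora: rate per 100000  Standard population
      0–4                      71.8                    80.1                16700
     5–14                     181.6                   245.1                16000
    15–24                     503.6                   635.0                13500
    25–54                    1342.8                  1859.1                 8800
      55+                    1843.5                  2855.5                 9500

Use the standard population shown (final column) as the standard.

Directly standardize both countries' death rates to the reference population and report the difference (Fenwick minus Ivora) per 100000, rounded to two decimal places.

Standard total = 64500; weights = 0.2589, 0.2481, 0.2093, 0.1364, 0.1473.
Fenwick: 0.2589×71.8 + 0.2481×181.6 + 0.2093×503.6 + 0.1364×1342.8 + 0.1473×1843.5 = 623.7698 per 100000.
Ivora: 0.2589×80.1 + 0.2481×245.1 + 0.2093×635.0 + 0.1364×1859.1 + 0.1473×2855.5 = 888.6682 per 100000.
Difference = 623.7698 − 888.6682 = -264.8984.

-264.90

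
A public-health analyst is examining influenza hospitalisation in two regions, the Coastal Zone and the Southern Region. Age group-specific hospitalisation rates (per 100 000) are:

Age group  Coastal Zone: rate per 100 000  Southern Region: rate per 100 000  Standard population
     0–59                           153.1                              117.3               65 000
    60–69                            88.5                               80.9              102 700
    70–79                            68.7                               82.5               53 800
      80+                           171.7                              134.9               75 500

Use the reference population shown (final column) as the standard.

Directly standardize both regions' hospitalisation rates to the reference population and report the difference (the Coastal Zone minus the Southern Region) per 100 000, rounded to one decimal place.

Standard total = 297 000; weights = 0.2189, 0.3458, 0.1811, 0.2542.
The Coastal Zone: 0.2189×153.1 + 0.3458×88.5 + 0.1811×68.7 + 0.2542×171.7 = 120.2015 per 100 000.
The Southern Region: 0.2189×117.3 + 0.3458×80.9 + 0.1811×82.5 + 0.2542×134.9 = 102.8834 per 100 000.
Difference = 120.2015 − 102.8834 = 17.3181.

17.3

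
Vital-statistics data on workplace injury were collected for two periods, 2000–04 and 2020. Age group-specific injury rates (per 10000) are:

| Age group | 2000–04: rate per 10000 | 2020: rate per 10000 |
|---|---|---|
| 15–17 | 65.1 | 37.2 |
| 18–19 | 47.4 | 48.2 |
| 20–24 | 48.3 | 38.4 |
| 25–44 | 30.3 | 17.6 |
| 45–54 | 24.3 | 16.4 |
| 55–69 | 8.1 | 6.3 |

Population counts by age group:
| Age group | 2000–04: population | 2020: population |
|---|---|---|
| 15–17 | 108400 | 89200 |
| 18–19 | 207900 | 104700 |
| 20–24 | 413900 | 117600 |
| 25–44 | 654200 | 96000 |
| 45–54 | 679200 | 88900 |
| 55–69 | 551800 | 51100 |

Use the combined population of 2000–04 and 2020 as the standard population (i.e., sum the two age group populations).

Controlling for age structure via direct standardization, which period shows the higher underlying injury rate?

2000–04

Combined standard total = 3162900; weights = 0.0625, 0.0988, 0.1680, 0.2372, 0.2428, 0.1906.
2000–04: 0.0625×65.1 + 0.0988×47.4 + 0.1680×48.3 + 0.2372×30.3 + 0.2428×24.3 + 0.1906×8.1 = 31.5002 per 10000.
2020: 0.0625×37.2 + 0.0988×48.2 + 0.1680×38.4 + 0.2372×17.6 + 0.2428×16.4 + 0.1906×6.3 = 22.8987 per 10000.
The crude rates (29.71 vs 29.86) would put 2020 higher, but that reflects its age composition; once standardized to a common age structure, 2000–04 has the higher underlying rate.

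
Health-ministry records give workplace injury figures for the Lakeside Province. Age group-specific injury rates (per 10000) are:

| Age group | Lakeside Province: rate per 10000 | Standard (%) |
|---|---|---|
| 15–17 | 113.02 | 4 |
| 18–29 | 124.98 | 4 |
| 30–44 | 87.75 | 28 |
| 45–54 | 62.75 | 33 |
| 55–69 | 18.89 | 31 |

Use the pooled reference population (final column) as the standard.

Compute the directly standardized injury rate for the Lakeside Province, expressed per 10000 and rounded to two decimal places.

Standard weights: 0.04, 0.04, 0.28, 0.33, 0.31.
Standardized rate: 0.0400×113.02 + 0.0400×124.98 + 0.2800×87.75 + 0.3300×62.75 + 0.3100×18.89 = 60.6534 per 10000.

60.65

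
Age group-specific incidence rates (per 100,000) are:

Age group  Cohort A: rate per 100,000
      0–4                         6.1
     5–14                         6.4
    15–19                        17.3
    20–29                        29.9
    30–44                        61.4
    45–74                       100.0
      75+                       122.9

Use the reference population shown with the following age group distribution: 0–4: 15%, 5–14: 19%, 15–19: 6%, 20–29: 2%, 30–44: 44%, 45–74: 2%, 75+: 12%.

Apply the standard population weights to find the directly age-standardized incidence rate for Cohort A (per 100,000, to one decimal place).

Standard weights: 0.15, 0.19, 0.06, 0.02, 0.44, 0.02, 0.12.
Standardized rate: 0.1500×6.1 + 0.1900×6.4 + 0.0600×17.3 + 0.0200×29.9 + 0.4400×61.4 + 0.0200×100.0 + 0.1200×122.9 = 47.5310 per 100,000.

47.5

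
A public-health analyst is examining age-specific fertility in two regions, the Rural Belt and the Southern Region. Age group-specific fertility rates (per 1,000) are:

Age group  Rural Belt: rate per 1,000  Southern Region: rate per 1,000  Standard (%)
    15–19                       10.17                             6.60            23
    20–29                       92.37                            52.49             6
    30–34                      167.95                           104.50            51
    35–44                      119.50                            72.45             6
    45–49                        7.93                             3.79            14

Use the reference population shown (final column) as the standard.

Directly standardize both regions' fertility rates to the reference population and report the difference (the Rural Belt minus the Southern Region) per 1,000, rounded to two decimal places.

38.98

Standard weights: 0.23, 0.06, 0.51, 0.06, 0.14.
The Rural Belt: 0.2300×10.17 + 0.0600×92.37 + 0.5100×167.95 + 0.0600×119.50 + 0.1400×7.93 = 101.8160 per 1,000.
The Southern Region: 0.2300×6.60 + 0.0600×52.49 + 0.5100×104.50 + 0.0600×72.45 + 0.1400×3.79 = 62.8400 per 1,000.
Difference = 101.8160 − 62.8400 = 38.9760.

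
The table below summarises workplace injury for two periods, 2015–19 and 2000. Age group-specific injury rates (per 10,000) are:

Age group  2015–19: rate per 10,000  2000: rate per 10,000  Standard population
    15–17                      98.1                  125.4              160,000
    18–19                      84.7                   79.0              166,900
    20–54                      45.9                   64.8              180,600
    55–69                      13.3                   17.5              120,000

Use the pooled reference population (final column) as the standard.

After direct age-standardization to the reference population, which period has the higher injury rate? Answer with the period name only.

2000

Standard total = 627,500; weights = 0.2550, 0.2660, 0.2878, 0.1912.
2015–19: 0.2550×98.1 + 0.2660×84.7 + 0.2878×45.9 + 0.1912×13.3 = 63.2956 per 10,000.
2000: 0.2550×125.4 + 0.2660×79.0 + 0.2878×64.8 + 0.1912×17.5 = 74.9832 per 10,000.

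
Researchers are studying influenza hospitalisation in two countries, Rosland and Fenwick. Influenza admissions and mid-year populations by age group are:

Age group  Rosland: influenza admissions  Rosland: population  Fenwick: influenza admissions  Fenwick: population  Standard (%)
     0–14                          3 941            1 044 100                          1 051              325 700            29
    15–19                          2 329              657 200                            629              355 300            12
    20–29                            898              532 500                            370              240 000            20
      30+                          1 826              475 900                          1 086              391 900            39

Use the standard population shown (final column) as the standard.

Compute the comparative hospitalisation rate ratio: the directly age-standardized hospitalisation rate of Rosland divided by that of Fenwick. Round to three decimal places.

Age-specific rates per 100 000 for Rosland: 377.45, 354.38, 168.64, 383.69.
For Fenwick: 322.69, 177.03, 154.17, 277.11.
Standard weights: 0.29, 0.12, 0.20, 0.39.
Rosland: 0.2900×377.45 + 0.1200×354.38 + 0.2000×168.64 + 0.3900×383.69 = 335.3560 per 100 000.
Fenwick: 0.2900×322.69 + 0.1200×177.03 + 0.2000×154.17 + 0.3900×277.11 = 253.7308 per 100 000.
Ratio = 335.3560 ÷ 253.7308 = 1.32170.

1.322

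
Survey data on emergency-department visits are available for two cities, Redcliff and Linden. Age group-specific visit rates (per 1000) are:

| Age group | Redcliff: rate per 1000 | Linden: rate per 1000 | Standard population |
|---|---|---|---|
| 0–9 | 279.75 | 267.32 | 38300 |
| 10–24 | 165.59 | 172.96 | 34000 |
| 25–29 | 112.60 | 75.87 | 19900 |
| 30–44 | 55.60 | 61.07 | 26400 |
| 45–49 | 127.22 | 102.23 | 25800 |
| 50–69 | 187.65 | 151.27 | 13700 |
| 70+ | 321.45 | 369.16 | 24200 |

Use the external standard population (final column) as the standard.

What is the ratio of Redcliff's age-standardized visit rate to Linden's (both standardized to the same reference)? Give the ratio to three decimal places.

Standard total = 182300; weights = 0.2101, 0.1865, 0.1092, 0.1448, 0.1415, 0.0752, 0.1327.
Redcliff: 0.2101×279.75 + 0.1865×165.59 + 0.1092×112.60 + 0.1448×55.60 + 0.1415×127.22 + 0.0752×187.65 + 0.1327×321.45 = 184.7791 per 1000.
Linden: 0.2101×267.32 + 0.1865×172.96 + 0.1092×75.87 + 0.1448×61.07 + 0.1415×102.23 + 0.0752×151.27 + 0.1327×369.16 = 180.3876 per 1000.
Ratio = 184.7791 ÷ 180.3876 = 1.02434.

1.024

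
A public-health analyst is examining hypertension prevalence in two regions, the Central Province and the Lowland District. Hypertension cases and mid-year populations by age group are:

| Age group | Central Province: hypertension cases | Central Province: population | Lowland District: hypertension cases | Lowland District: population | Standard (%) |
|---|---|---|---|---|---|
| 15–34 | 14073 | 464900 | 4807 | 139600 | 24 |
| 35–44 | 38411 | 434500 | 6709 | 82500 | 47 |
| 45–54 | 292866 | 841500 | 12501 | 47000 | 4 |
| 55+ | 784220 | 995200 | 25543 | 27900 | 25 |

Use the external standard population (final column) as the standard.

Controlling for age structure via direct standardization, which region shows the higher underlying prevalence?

Age-specific rates per 1000 for the Central Province: 30.271, 88.403, 348.029, 788.002.
For the Lowland District: 34.434, 81.321, 265.979, 915.520.
Standard weights: 0.24, 0.47, 0.04, 0.25.
The Central Province: 0.2400×30.271 + 0.4700×88.403 + 0.0400×348.029 + 0.2500×788.002 = 259.7361 per 1000.
The Lowland District: 0.2400×34.434 + 0.4700×81.321 + 0.0400×265.979 + 0.2500×915.520 = 286.0042 per 1000.
The crude rates (412.84 vs 166.87) would put the Central Province higher, but that reflects its age composition; once standardized to a common age structure, the Lowland District has the higher underlying rate.

Lowland District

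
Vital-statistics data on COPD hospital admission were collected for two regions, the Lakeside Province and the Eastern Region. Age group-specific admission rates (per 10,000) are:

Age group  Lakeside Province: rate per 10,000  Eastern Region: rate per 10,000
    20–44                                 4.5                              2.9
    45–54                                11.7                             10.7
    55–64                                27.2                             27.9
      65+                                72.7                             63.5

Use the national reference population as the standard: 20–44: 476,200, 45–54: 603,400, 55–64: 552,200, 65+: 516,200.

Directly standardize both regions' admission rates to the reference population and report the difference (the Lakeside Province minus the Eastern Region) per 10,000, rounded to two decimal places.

Standard total = 2,148,000; weights = 0.2217, 0.2809, 0.2571, 0.2403.
The Lakeside Province: 0.2217×4.5 + 0.2809×11.7 + 0.2571×27.2 + 0.2403×72.7 = 28.7478 per 10,000.
The Eastern Region: 0.2217×2.9 + 0.2809×10.7 + 0.2571×27.9 + 0.2403×63.5 = 26.0812 per 10,000.
Difference = 28.7478 − 26.0812 = 2.6666.

2.67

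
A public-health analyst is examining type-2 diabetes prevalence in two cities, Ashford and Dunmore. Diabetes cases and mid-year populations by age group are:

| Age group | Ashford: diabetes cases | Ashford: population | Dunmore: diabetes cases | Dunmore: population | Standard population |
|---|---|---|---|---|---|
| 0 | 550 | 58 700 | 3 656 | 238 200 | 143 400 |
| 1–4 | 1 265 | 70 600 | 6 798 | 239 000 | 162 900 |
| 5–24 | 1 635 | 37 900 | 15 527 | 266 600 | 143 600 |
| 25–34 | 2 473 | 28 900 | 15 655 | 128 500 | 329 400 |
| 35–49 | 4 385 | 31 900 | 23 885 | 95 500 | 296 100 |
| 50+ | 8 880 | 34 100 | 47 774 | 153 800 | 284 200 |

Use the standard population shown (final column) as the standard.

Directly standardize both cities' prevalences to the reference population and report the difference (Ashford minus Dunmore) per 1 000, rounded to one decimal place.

-47.3

Age-specific rates per 1 000 for Ashford: 9.370, 17.918, 43.140, 85.571, 137.461, 260.411.
For Dunmore: 15.348, 28.444, 58.241, 121.829, 250.105, 310.624.
Standard total = 1 359 600; weights = 0.1055, 0.1198, 0.1056, 0.2423, 0.2178, 0.2090.
Ashford: 0.1055×9.370 + 0.1198×17.918 + 0.1056×43.140 + 0.2423×85.571 + 0.2178×137.461 + 0.2090×260.411 = 112.7944 per 1 000.
Dunmore: 0.1055×15.348 + 0.1198×28.444 + 0.1056×58.241 + 0.2423×121.829 + 0.2178×250.105 + 0.2090×310.624 = 160.0939 per 1 000.
Difference = 112.7944 − 160.0939 = -47.2995.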